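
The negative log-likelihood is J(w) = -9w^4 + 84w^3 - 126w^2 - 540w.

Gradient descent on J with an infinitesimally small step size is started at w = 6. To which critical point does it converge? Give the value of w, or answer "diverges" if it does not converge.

J'(w) = -36(w - 5)(w - 3)(w + 1), so J'(6) = -756.
Gradient descent moves in the -J' direction, i.e. w is increasing.
There is no critical point above w=6, and J' keeps the same sign, so the iterate runs off to +∞.

diverges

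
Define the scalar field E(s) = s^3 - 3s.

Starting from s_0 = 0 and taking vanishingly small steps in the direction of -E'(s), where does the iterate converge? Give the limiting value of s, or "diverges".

1

E'(s) = 3(s - 1)(s + 1), so E'(0) = -3.
Gradient descent moves in the -E' direction, i.e. s is increasing.
The nearest critical point in that direction is s = 1, where E'' = 6 > 0 (a local minimum). The iterate converges there.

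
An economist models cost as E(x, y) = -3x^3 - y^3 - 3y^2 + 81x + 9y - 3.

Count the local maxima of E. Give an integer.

1

E separates as a function of x plus a function of y, so ∇E=0 decouples.
∂E/∂x = -9(x - 3)(x + 3) = 0 at x ∈ {-3, 3}; ∂E/∂y = -3(y - 1)(y + 3) = 0 at y ∈ {-3, 1}.
The Hessian is diagonal: diag(E_xx, E_yy). Second derivatives: E_xx(-3)=54, E_xx(3)=-54; E_yy(-3)=12, E_yy(1)=-12.
Local maxima occur where both diagonal entries negative: (3, 1). Count: 1.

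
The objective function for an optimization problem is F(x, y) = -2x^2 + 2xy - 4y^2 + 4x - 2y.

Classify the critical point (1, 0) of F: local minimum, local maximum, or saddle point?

The Hessian of F is constant: H = [[-4, 2], [2, -8]].
det(H) = (-4)·(-8) − 2² = 28.
det(H) > 0 and tr(H) = -12 < 0, so H is negative definite and the point is a local maximum.

local maximum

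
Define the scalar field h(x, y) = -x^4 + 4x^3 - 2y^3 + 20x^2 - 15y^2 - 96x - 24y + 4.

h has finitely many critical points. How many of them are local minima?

1

h separates as a function of x plus a function of y, so ∇h=0 decouples.
∂h/∂x = -4(x - 4)(x - 2)(x + 3) = 0 at x ∈ {-3, 2, 4}; ∂h/∂y = -6(y + 1)(y + 4) = 0 at y ∈ {-4, -1}.
The Hessian is diagonal: diag(h_xx, h_yy). Second derivatives: h_xx(-3)=-140, h_xx(2)=40, h_xx(4)=-56; h_yy(-4)=18, h_yy(-1)=-18.
Local minima occur where both diagonal entries positive: (2, -4). Count: 1.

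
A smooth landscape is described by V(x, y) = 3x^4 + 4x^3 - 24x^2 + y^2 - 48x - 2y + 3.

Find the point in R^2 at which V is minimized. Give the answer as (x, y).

(2, 1)

V(x,y) separates as P(x) + Q(y) + 3, so its minimum is min P + min Q + 3.
P'(x) = 12(x - 2)(x + 1)(x + 2) vanishes at x ∈ {-2, -1, 2}; Q'(y) = 2y - 2 vanishes at y ∈ {1}.
Local minima of P (where P''>0): P(-2)=16, P(2)=-112. Local minima of Q: Q(1)=-1.
So the global minimum of V is P(2) + Q(1) + 3 = -112 − 1 + 3 = -110, attained at (2, 1).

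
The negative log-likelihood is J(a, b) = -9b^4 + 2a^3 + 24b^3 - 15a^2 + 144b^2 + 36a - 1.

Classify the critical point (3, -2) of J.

The mixed partial ∂²J/∂a∂b is 0, so the Hessian at any point is diag(J_aa, J_bb) = diag(6(2a - 5), 36(-3b^2 + 4b + 8)).
At (3, -2): H = diag(6, -432).
The eigenvalues have opposite signs, so H is indefinite: a saddle point.

saddle point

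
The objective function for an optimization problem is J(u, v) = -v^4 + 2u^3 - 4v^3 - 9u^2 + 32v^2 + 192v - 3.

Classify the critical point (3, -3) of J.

The mixed partial ∂²J/∂u∂v is 0, so the Hessian at any point is diag(J_uu, J_vv) = diag(6(2u - 3), 4(-3v^2 - 6v + 16)).
At (3, -3): H = diag(18, 28).
Both eigenvalues are positive, so H is positive definite: a local minimum.

local minimum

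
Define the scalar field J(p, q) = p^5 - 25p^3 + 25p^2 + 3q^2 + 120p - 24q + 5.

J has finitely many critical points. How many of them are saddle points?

J separates as a function of p plus a function of q, so ∇J=0 decouples.
∂J/∂p = 5(p - 3)(p - 2)(p + 1)(p + 4) = 0 at p ∈ {-4, -1, 2, 3}; ∂J/∂q = 6(q - 4) = 0 at q ∈ {4}.
The Hessian is diagonal: diag(J_pp, J_qq). Second derivatives: J_pp(-4)=-630, J_pp(-1)=180, J_pp(2)=-90, J_pp(3)=140; J_qq(4)=6.
Saddle points occur where the two diagonal entries have opposite signs: (-4, 4), (2, 4). Count: 2.

2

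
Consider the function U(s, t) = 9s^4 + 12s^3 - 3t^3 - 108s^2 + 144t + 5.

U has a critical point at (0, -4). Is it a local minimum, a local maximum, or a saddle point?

saddle point

The mixed partial ∂²U/∂s∂t is 0, so the Hessian at any point is diag(U_ss, U_tt) = diag(36(3s^2 + 2s - 6), -18t).
At (0, -4): H = diag(-216, 72).
The eigenvalues have opposite signs, so H is indefinite: a saddle point.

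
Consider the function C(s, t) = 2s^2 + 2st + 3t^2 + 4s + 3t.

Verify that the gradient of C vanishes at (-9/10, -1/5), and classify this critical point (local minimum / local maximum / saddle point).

local minimum

∇C = (4s + 2t + 4, 2s + 6t + 3); substituting (-9/10, -1/5) gives ∇C = (0, 0), so (-9/10, -1/5) is indeed a critical point.
The Hessian of C is constant: H = [[4, 2], [2, 6]].
det(H) = 4·6 − 2² = 20.
det(H) > 0 and tr(H) = 10 > 0, so H is positive definite and the point is a local minimum.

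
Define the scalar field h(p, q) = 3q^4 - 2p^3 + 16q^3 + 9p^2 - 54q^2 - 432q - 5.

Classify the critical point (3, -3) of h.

The mixed partial ∂²h/∂p∂q is 0, so the Hessian at any point is diag(h_pp, h_qq) = diag(6(-2p + 3), 12(3q^2 + 8q - 9)).
At (3, -3): H = diag(-18, -72).
Both eigenvalues are negative, so H is negative definite: a local maximum.

local maximum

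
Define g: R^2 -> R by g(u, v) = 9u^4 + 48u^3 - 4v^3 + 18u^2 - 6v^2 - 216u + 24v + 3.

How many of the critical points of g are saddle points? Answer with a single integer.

g separates as a function of u plus a function of v, so ∇g=0 decouples.
∂g/∂u = 36(u - 1)(u + 2)(u + 3) = 0 at u ∈ {-3, -2, 1}; ∂g/∂v = -12(v - 1)(v + 2) = 0 at v ∈ {-2, 1}.
The Hessian is diagonal: diag(g_uu, g_vv). Second derivatives: g_uu(-3)=144, g_uu(-2)=-108, g_uu(1)=432; g_vv(-2)=36, g_vv(1)=-36.
Saddle points occur where the two diagonal entries have opposite signs: (-3, 1), (-2, -2), (1, 1). Count: 3.

3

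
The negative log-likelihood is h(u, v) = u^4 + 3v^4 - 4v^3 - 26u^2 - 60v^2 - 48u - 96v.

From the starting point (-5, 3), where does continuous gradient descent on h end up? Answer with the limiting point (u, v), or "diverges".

h is separable, so gradient descent decouples: u follows -∂h/∂u, v follows -∂h/∂v.
∂h/∂u = 4(u - 4)(u + 1)(u + 3); at u=-5 this is -288, so u increases.
∂h/∂v = 12(v - 4)(v + 1)(v + 2); at v=3 this is -240, so v increases.
u converges to its nearest critical value -3 (a local min of the u-part); v converges to 4. The iterate converges to (-3, 4).

(-3, 4)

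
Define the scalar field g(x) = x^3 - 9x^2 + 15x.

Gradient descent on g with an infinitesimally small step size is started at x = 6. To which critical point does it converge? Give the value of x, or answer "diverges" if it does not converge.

5

g'(x) = 3(x - 5)(x - 1), so g'(6) = 15.
Gradient descent moves in the -g' direction, i.e. x is decreasing.
The nearest critical point in that direction is x = 5, where g'' = 12 > 0 (a local minimum). The iterate converges there.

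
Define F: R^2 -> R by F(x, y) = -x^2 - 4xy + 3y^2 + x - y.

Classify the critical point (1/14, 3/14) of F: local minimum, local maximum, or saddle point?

saddle point

The Hessian of F is constant: H = [[-2, -4], [-4, 6]].
det(H) = (-2)·6 − (-4)² = -28.
Since det(H) < 0, H is indefinite and the critical point is a saddle point.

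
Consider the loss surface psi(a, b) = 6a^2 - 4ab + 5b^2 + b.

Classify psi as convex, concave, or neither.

convex

psi is quadratic, so its Hessian is the constant matrix H = [[12, -4], [-4, 10]].
det(H) = 104, tr(H) = 22.
det(H) > 0 and tr(H) > 0, so H is positive definite everywhere: convex.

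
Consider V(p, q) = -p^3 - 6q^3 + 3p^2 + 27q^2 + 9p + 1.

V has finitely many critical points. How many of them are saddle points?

2

V separates as a function of p plus a function of q, so ∇V=0 decouples.
∂V/∂p = -3(p - 3)(p + 1) = 0 at p ∈ {-1, 3}; ∂V/∂q = -18q(q - 3) = 0 at q ∈ {0, 3}.
The Hessian is diagonal: diag(V_pp, V_qq). Second derivatives: V_pp(-1)=12, V_pp(3)=-12; V_qq(0)=54, V_qq(3)=-54.
Saddle points occur where the two diagonal entries have opposite signs: (-1, 3), (3, 0). Count: 2.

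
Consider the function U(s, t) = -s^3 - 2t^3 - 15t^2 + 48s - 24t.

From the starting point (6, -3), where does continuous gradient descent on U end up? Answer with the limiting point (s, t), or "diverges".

diverges

U is separable, so gradient descent decouples: s follows -∂U/∂s, t follows -∂U/∂t.
∂U/∂s = -3(s - 4)(s + 4); at s=6 this is -60, so s increases.
∂U/∂t = -6(t + 1)(t + 4); at t=-3 this is 12, so t decreases.
The s-coordinate has no critical point in that direction and runs off to infinity.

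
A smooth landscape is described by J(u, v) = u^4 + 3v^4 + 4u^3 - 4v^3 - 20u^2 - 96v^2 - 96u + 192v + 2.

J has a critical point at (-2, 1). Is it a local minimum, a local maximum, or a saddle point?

local maximum

The mixed partial ∂²J/∂u∂v is 0, so the Hessian at any point is diag(J_uu, J_vv) = diag(4(3u^2 + 6u - 10), 12(3v^2 - 2v - 16)).
At (-2, 1): H = diag(-40, -180).
Both eigenvalues are negative, so H is negative definite: a local maximum.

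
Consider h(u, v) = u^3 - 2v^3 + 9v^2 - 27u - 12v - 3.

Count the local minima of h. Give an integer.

1

h separates as a function of u plus a function of v, so ∇h=0 decouples.
∂h/∂u = 3(u - 3)(u + 3) = 0 at u ∈ {-3, 3}; ∂h/∂v = -6(v - 2)(v - 1) = 0 at v ∈ {1, 2}.
The Hessian is diagonal: diag(h_uu, h_vv). Second derivatives: h_uu(-3)=-18, h_uu(3)=18; h_vv(1)=6, h_vv(2)=-6.
Local minima occur where both diagonal entries positive: (3, 1). Count: 1.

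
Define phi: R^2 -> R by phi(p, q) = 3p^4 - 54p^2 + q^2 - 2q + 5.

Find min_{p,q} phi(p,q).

-239

phi(p,q) separates as A(p) + B(q) + 5, so its minimum is min A + min B + 5.
A'(p) = 12p(p - 3)(p + 3) vanishes at p ∈ {-3, 0, 3}; B'(q) = 2q - 2 vanishes at q ∈ {1}.
Local minima of A (where A''>0): A(-3)=-243, A(3)=-243. Local minima of B: B(1)=-1.
So the global minimum of phi is A(-3) + B(1) + 5 = -243 − 1 + 5 = -239, attained at (-3, 1).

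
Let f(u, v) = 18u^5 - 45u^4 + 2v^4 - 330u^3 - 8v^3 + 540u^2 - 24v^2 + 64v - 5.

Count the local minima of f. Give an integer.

f separates as a function of u plus a function of v, so ∇f=0 decouples.
∂f/∂u = 90u(u - 4)(u - 1)(u + 3) = 0 at u ∈ {-3, 0, 1, 4}; ∂f/∂v = 8(v - 4)(v - 1)(v + 2) = 0 at v ∈ {-2, 1, 4}.
The Hessian is diagonal: diag(f_uu, f_vv). Second derivatives: f_uu(-3)=-7560, f_uu(0)=1080, f_uu(1)=-1080, f_uu(4)=7560; f_vv(-2)=144, f_vv(1)=-72, f_vv(4)=144.
Local minima occur where both diagonal entries positive: (0, -2), (0, 4), (4, -2), (4, 4). Count: 4.

4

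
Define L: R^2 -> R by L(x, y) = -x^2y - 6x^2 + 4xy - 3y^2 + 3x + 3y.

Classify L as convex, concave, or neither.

The term -x^2y is cubic, so the Hessian is not constant.
∂²L/∂x² = -2y - 12, which takes both signs as y varies (negative for sufficiently large y). A diagonal entry of the Hessian changing sign means the Hessian is neither positive- nor negative-semidefinite on all of R^2.

neither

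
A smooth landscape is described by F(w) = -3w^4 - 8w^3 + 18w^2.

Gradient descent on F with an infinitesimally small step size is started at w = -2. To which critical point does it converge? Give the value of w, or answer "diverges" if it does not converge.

0

F'(w) = -12w(w - 1)(w + 3), so F'(-2) = -72.
Gradient descent moves in the -F' direction, i.e. w is increasing.
The nearest critical point in that direction is w = 0, where F'' = 36 > 0 (a local minimum). The iterate converges there.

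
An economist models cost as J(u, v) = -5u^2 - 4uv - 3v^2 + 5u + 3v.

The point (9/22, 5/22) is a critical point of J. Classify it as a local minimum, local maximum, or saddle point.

local maximum

The Hessian of J is constant: H = [[-10, -4], [-4, -6]].
det(H) = (-10)·(-6) − (-4)² = 44.
det(H) > 0 and tr(H) = -16 < 0, so H is negative definite and the point is a local maximum.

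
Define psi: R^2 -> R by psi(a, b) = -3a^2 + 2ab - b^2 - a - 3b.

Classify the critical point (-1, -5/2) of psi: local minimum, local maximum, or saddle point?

The Hessian of psi is constant: H = [[-6, 2], [2, -2]].
det(H) = (-6)·(-2) − 2² = 8.
det(H) > 0 and tr(H) = -8 < 0, so H is negative definite and the point is a local maximum.

local maximum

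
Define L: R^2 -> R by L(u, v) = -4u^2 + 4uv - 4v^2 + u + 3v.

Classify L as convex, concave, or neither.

L is quadratic, so its Hessian is the constant matrix H = [[-8, 4], [4, -8]].
det(H) = 48, tr(H) = -16.
det(H) > 0 and tr(H) < 0, so H is negative definite everywhere: concave.

concave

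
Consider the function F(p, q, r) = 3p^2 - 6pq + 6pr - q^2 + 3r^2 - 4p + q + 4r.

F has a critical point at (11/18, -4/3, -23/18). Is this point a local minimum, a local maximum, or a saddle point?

saddle point

The Hessian is constant: H = [[6, -6, 6], [-6, -2, 0], [6, 0, 6]].
Leading principal minors: Δ₁ = 6, Δ₂ = -48, Δ₃ = -216.
The minors fit neither the all-positive nor the alternating-sign pattern, so H is indefinite: a saddle point.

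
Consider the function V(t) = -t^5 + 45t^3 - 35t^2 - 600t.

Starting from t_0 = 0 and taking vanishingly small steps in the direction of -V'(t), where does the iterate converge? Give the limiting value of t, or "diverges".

V'(t) = -5(t - 4)(t - 3)(t + 2)(t + 5), so V'(0) = -600.
Gradient descent moves in the -V' direction, i.e. t is increasing.
The nearest critical point in that direction is t = 3, where V'' = 200 > 0 (a local minimum). The iterate converges there.

3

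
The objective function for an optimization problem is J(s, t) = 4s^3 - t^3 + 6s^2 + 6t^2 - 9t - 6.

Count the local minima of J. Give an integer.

1

J separates as a function of s plus a function of t, so ∇J=0 decouples.
∂J/∂s = 12s(s + 1) = 0 at s ∈ {-1, 0}; ∂J/∂t = -3(t - 3)(t - 1) = 0 at t ∈ {1, 3}.
The Hessian is diagonal: diag(J_ss, J_tt). Second derivatives: J_ss(-1)=-12, J_ss(0)=12; J_tt(1)=6, J_tt(3)=-6.
Local minima occur where both diagonal entries positive: (0, 1). Count: 1.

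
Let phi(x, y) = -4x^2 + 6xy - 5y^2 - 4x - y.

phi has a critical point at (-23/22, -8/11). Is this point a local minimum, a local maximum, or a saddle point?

The Hessian of phi is constant: H = [[-8, 6], [6, -10]].
det(H) = (-8)·(-10) − 6² = 44.
det(H) > 0 and tr(H) = -18 < 0, so H is negative definite and the point is a local maximum.

local maximum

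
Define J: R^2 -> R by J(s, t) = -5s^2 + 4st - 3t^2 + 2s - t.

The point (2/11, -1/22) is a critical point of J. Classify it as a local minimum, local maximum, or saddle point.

local maximum

The Hessian of J is constant: H = [[-10, 4], [4, -6]].
det(H) = (-10)·(-6) − 4² = 44.
det(H) > 0 and tr(H) = -16 < 0, so H is negative definite and the point is a local maximum.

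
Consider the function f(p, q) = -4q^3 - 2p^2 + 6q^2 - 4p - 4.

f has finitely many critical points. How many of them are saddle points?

f separates as a function of p plus a function of q, so ∇f=0 decouples.
∂f/∂p = -4(p + 1) = 0 at p ∈ {-1}; ∂f/∂q = -12q(q - 1) = 0 at q ∈ {0, 1}.
The Hessian is diagonal: diag(f_pp, f_qq). Second derivatives: f_pp(-1)=-4; f_qq(0)=12, f_qq(1)=-12.
Saddle points occur where the two diagonal entries have opposite signs: (-1, 0). Count: 1.

1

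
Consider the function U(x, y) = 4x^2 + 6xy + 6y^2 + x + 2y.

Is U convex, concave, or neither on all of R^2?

convex

U is quadratic, so its Hessian is the constant matrix H = [[8, 6], [6, 12]].
det(H) = 60, tr(H) = 20.
det(H) > 0 and tr(H) > 0, so H is positive definite everywhere: convex.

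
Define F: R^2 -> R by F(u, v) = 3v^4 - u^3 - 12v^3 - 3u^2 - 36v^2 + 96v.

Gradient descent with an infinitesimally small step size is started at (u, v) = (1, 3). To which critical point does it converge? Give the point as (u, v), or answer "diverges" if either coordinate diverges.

F is separable, so gradient descent decouples: u follows -∂F/∂u, v follows -∂F/∂v.
∂F/∂u = -3u(u + 2); at u=1 this is -9, so u increases.
∂F/∂v = 12(v - 4)(v - 1)(v + 2); at v=3 this is -120, so v increases.
The u-coordinate has no critical point in that direction and runs off to infinity.

diverges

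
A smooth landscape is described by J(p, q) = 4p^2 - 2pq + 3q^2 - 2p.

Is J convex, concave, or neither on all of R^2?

convex

J is quadratic, so its Hessian is the constant matrix H = [[8, -2], [-2, 6]].
det(H) = 44, tr(H) = 14.
det(H) > 0 and tr(H) > 0, so H is positive definite everywhere: convex.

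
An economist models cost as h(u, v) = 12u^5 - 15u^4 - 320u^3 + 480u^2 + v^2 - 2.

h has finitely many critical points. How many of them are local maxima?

h separates as a function of u plus a function of v, so ∇h=0 decouples.
∂h/∂u = 60u(u - 4)(u - 1)(u + 4) = 0 at u ∈ {-4, 0, 1, 4}; ∂h/∂v = 2v = 0 at v ∈ {0}.
The Hessian is diagonal: diag(h_uu, h_vv). Second derivatives: h_uu(-4)=-9600, h_uu(0)=960, h_uu(1)=-900, h_uu(4)=5760; h_vv(0)=2.
Local maxima occur where both diagonal entries negative: none. Count: 0.

0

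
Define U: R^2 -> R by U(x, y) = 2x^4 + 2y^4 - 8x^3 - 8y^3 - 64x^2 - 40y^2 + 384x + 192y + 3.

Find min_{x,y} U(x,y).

-2091

U(x,y) separates as P(x) + Q(y) + 3, so its minimum is min P + min Q + 3.
P'(x) = 8(x - 4)(x - 3)(x + 4) vanishes at x ∈ {-4, 3, 4}; Q'(y) = 8(y - 4)(y - 2)(y + 3) vanishes at y ∈ {-3, 2, 4}.
Local minima of P (where P''>0): P(-4)=-1536, P(4)=512. Local minima of Q: Q(-3)=-558, Q(4)=128.
So the global minimum of U is P(-4) + Q(-3) + 3 = -1536 − 558 + 3 = -2091, attained at (-4, -3).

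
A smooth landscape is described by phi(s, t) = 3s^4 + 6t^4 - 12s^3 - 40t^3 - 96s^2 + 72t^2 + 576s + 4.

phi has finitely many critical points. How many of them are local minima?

phi separates as a function of s plus a function of t, so ∇phi=0 decouples.
∂phi/∂s = 12(s - 4)(s - 3)(s + 4) = 0 at s ∈ {-4, 3, 4}; ∂phi/∂t = 24t(t - 3)(t - 2) = 0 at t ∈ {0, 2, 3}.
The Hessian is diagonal: diag(phi_ss, phi_tt). Second derivatives: phi_ss(-4)=672, phi_ss(3)=-84, phi_ss(4)=96; phi_tt(0)=144, phi_tt(2)=-48, phi_tt(3)=72.
Local minima occur where both diagonal entries positive: (-4, 0), (-4, 3), (4, 0), (4, 3). Count: 4.

4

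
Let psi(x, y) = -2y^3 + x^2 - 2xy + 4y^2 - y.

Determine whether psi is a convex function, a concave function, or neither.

The term -2y^3 is cubic, so the Hessian is not constant.
∂²psi/∂y² = -12y + 8, which takes both signs as y varies (negative for sufficiently large y). A diagonal entry of the Hessian changing sign means the Hessian is neither positive- nor negative-semidefinite on all of R^2.

neither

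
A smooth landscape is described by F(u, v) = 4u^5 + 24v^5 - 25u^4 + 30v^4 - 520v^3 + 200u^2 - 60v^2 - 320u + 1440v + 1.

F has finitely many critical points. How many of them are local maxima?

4

F separates as a function of u plus a function of v, so ∇F=0 decouples.
∂F/∂u = 20(u - 4)(u - 2)(u - 1)(u + 2) = 0 at u ∈ {-2, 1, 2, 4}; ∂F/∂v = 120(v - 3)(v - 1)(v + 1)(v + 4) = 0 at v ∈ {-4, -1, 1, 3}.
The Hessian is diagonal: diag(F_uu, F_vv). Second derivatives: F_uu(-2)=-1440, F_uu(1)=180, F_uu(2)=-160, F_uu(4)=720; F_vv(-4)=-12600, F_vv(-1)=2880, F_vv(1)=-2400, F_vv(3)=6720.
Local maxima occur where both diagonal entries negative: (-2, -4), (-2, 1), (2, -4), (2, 1). Count: 4.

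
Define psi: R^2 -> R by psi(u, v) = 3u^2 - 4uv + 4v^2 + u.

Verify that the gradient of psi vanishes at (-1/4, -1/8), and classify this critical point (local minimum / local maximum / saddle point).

local minimum

∇psi = (6u - 4v + 1, -4u + 8v); substituting (-1/4, -1/8) gives ∇psi = (0, 0), so (-1/4, -1/8) is indeed a critical point.
The Hessian of psi is constant: H = [[6, -4], [-4, 8]].
det(H) = 6·8 − (-4)² = 32.
det(H) > 0 and tr(H) = 14 > 0, so H is positive definite and the point is a local minimum.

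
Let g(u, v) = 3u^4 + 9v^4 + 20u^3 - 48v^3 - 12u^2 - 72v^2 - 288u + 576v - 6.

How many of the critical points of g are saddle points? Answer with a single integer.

4

g separates as a function of u plus a function of v, so ∇g=0 decouples.
∂g/∂u = 12(u - 2)(u + 3)(u + 4) = 0 at u ∈ {-4, -3, 2}; ∂g/∂v = 36(v - 4)(v - 2)(v + 2) = 0 at v ∈ {-2, 2, 4}.
The Hessian is diagonal: diag(g_uu, g_vv). Second derivatives: g_uu(-4)=72, g_uu(-3)=-60, g_uu(2)=360; g_vv(-2)=864, g_vv(2)=-288, g_vv(4)=432.
Saddle points occur where the two diagonal entries have opposite signs: (-4, 2), (-3, -2), (-3, 4), (2, 2). Count: 4.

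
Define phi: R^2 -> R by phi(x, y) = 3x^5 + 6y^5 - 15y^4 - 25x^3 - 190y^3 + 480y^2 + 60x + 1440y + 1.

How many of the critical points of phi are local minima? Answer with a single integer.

phi separates as a function of x plus a function of y, so ∇phi=0 decouples.
∂phi/∂x = 15(x - 2)(x - 1)(x + 1)(x + 2) = 0 at x ∈ {-2, -1, 1, 2}; ∂phi/∂y = 30(y - 4)(y - 3)(y + 1)(y + 4) = 0 at y ∈ {-4, -1, 3, 4}.
The Hessian is diagonal: diag(phi_xx, phi_yy). Second derivatives: phi_xx(-2)=-180, phi_xx(-1)=90, phi_xx(1)=-90, phi_xx(2)=180; phi_yy(-4)=-5040, phi_yy(-1)=1800, phi_yy(3)=-840, phi_yy(4)=1200.
Local minima occur where both diagonal entries positive: (-1, -1), (-1, 4), (2, -1), (2, 4). Count: 4.

4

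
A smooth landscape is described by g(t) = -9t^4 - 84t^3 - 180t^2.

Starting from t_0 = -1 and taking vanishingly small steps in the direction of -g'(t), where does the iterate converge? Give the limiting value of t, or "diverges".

-2

g'(t) = -36t(t + 2)(t + 5), so g'(-1) = 144.
Gradient descent moves in the -g' direction, i.e. t is decreasing.
The nearest critical point in that direction is t = -2, where g'' = 216 > 0 (a local minimum). The iterate converges there.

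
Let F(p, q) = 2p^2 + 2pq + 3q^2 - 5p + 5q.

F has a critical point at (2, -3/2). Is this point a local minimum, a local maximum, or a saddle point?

The Hessian of F is constant: H = [[4, 2], [2, 6]].
det(H) = 4·6 − 2² = 20.
det(H) > 0 and tr(H) = 10 > 0, so H is positive definite and the point is a local minimum.

local minimum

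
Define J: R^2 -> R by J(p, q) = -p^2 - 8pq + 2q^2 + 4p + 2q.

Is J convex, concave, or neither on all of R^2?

neither

J is quadratic, so its Hessian is the constant matrix H = [[-2, -8], [-8, 4]].
det(H) = -72, tr(H) = 2.
det(H) < 0, so H is indefinite: neither convex nor concave.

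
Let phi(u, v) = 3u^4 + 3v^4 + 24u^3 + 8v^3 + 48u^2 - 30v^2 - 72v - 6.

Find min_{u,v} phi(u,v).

-158

phi(u,v) separates as P(u) + Q(v) − 6, so its minimum is min P + min Q − 6.
P'(u) = 12u(u + 2)(u + 4) vanishes at u ∈ {-4, -2, 0}; Q'(v) = 12(v - 2)(v + 1)(v + 3) vanishes at v ∈ {-3, -1, 2}.
Local minima of P (where P''>0): P(-4)=0, P(0)=0. Local minima of Q: Q(-3)=-27, Q(2)=-152.
So the global minimum of phi is P(-4) + Q(2) − 6 = 0 − 152 − 6 = -158, attained at (-4, 2).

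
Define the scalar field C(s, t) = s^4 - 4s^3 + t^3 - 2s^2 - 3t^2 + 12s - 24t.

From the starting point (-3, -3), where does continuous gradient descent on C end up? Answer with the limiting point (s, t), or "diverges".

C is separable, so gradient descent decouples: s follows -∂C/∂s, t follows -∂C/∂t.
∂C/∂s = 4(s - 3)(s - 1)(s + 1); at s=-3 this is -192, so s increases.
∂C/∂t = 3(t - 4)(t + 2); at t=-3 this is 21, so t decreases.
The t-coordinate has no critical point in that direction and runs off to infinity.

diverges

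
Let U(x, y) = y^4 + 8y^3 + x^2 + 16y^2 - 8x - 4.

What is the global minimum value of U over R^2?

U(x,y) separates as P(x) + Q(y) − 4, so its minimum is min P + min Q − 4.
P'(x) = 2x - 8 vanishes at x ∈ {4}; Q'(y) = 4y(y + 2)(y + 4) vanishes at y ∈ {-4, -2, 0}.
Local minima of P (where P''>0): P(4)=-16. Local minima of Q: Q(-4)=0, Q(0)=0.
So the global minimum of U is P(4) + Q(-4) − 4 = -16 + 0 − 4 = -20, attained at (4, -4).

-20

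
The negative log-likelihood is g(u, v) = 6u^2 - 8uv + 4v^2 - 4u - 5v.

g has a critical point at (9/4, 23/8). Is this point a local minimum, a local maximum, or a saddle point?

The Hessian of g is constant: H = [[12, -8], [-8, 8]].
det(H) = 12·8 − (-8)² = 32.
det(H) > 0 and tr(H) = 20 > 0, so H is positive definite and the point is a local minimum.

local minimum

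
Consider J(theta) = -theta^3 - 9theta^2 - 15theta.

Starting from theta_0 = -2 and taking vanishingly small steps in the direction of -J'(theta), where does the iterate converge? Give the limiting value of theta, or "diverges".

-5

J'(theta) = -3(theta + 1)(theta + 5), so J'(-2) = 9.
Gradient descent moves in the -J' direction, i.e. theta is decreasing.
The nearest critical point in that direction is theta = -5, where J'' = 12 > 0 (a local minimum). The iterate converges there.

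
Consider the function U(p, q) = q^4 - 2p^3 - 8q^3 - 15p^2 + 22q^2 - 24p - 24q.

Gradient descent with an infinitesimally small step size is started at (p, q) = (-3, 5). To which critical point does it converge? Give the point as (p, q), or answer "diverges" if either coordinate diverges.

(-4, 3)

U is separable, so gradient descent decouples: p follows -∂U/∂p, q follows -∂U/∂q.
∂U/∂p = -6(p + 1)(p + 4); at p=-3 this is 12, so p decreases.
∂U/∂q = 4(q - 3)(q - 2)(q - 1); at q=5 this is 96, so q decreases.
p converges to its nearest critical value -4 (a local min of the p-part); q converges to 3. The iterate converges to (-4, 3).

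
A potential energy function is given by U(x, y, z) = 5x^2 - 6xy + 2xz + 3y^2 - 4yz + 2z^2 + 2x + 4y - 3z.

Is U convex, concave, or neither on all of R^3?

U is quadratic, so its Hessian is the constant matrix H = [[10, -6, 2], [-6, 6, -4], [2, -4, 4]].
Leading principal minors: 10, 24, 8.
All positive ⇒ H ≻ 0 ⇒ convex.

convex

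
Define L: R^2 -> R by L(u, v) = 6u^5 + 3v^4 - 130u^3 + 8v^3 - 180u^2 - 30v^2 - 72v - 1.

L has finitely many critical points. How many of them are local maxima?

2

L separates as a function of u plus a function of v, so ∇L=0 decouples.
∂L/∂u = 30u(u - 4)(u + 1)(u + 3) = 0 at u ∈ {-3, -1, 0, 4}; ∂L/∂v = 12(v - 2)(v + 1)(v + 3) = 0 at v ∈ {-3, -1, 2}.
The Hessian is diagonal: diag(L_uu, L_vv). Second derivatives: L_uu(-3)=-1260, L_uu(-1)=300, L_uu(0)=-360, L_uu(4)=4200; L_vv(-3)=120, L_vv(-1)=-72, L_vv(2)=180.
Local maxima occur where both diagonal entries negative: (-3, -1), (0, -1). Count: 2.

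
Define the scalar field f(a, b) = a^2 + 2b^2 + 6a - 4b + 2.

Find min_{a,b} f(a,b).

f(a,b) separates as P(a) + Q(b) + 2, so its minimum is min P + min Q + 2.
P'(a) = 2a + 6 vanishes at a ∈ {-3}; Q'(b) = 4b - 4 vanishes at b ∈ {1}.
Local minima of P (where P''>0): P(-3)=-9. Local minima of Q: Q(1)=-2.
So the global minimum of f is P(-3) + Q(1) + 2 = -9 − 2 + 2 = -9, attained at (-3, 1).

-9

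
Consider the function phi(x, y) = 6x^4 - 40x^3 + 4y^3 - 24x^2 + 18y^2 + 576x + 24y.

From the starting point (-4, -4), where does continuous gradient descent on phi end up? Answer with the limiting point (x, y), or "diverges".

phi is separable, so gradient descent decouples: x follows -∂phi/∂x, y follows -∂phi/∂y.
∂phi/∂x = 24(x - 4)(x - 3)(x + 2); at x=-4 this is -2688, so x increases.
∂phi/∂y = 12(y + 1)(y + 2); at y=-4 this is 72, so y decreases.
The y-coordinate has no critical point in that direction and runs off to infinity.

diverges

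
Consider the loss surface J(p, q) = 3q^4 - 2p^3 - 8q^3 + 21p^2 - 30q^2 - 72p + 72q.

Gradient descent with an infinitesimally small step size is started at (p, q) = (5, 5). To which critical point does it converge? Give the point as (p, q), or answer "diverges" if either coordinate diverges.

diverges

J is separable, so gradient descent decouples: p follows -∂J/∂p, q follows -∂J/∂q.
∂J/∂p = -6(p - 4)(p - 3); at p=5 this is -12, so p increases.
∂J/∂q = 12(q - 3)(q - 1)(q + 2); at q=5 this is 672, so q decreases.
The p-coordinate has no critical point in that direction and runs off to infinity.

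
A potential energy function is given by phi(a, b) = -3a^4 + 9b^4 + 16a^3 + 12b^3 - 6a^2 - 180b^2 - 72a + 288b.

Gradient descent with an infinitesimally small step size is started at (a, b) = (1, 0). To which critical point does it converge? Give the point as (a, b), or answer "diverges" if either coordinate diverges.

phi is separable, so gradient descent decouples: a follows -∂phi/∂a, b follows -∂phi/∂b.
∂phi/∂a = -12(a - 3)(a - 2)(a + 1); at a=1 this is -48, so a increases.
∂phi/∂b = 36(b - 2)(b - 1)(b + 4); at b=0 this is 288, so b decreases.
a converges to its nearest critical value 2 (a local min of the a-part); b converges to -4. The iterate converges to (2, -4).

(2, -4)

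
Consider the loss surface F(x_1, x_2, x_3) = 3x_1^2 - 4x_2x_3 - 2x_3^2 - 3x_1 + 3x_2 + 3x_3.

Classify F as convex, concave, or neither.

F is quadratic, so its Hessian is the constant matrix H = [[6, 0, 0], [0, 0, -4], [0, -4, -4]].
Leading principal minors: 6, 0, -96.
Neither pattern holds ⇒ H is indefinite ⇒ neither convex nor concave.

neither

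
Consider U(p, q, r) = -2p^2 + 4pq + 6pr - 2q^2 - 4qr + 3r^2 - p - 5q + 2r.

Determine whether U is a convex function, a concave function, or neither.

U is quadratic, so its Hessian is the constant matrix H = [[-4, 4, 6], [4, -4, -4], [6, -4, 6]].
Leading principal minors: -4, 0, 16.
Neither pattern holds ⇒ H is indefinite ⇒ neither convex nor concave.

neither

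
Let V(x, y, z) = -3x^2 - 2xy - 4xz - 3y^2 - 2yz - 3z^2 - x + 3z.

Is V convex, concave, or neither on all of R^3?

concave

V is quadratic, so its Hessian is the constant matrix H = [[-6, -2, -4], [-2, -6, -2], [-4, -2, -6]].
Leading principal minors: -6, 32, -104.
Signs alternate −, +, − ⇒ H ≺ 0 ⇒ concave.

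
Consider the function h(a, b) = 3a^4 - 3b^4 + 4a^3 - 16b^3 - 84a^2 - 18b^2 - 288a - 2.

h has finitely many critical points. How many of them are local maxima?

h separates as a function of a plus a function of b, so ∇h=0 decouples.
∂h/∂a = 12(a - 4)(a + 2)(a + 3) = 0 at a ∈ {-3, -2, 4}; ∂h/∂b = -12b(b + 1)(b + 3) = 0 at b ∈ {-3, -1, 0}.
The Hessian is diagonal: diag(h_aa, h_bb). Second derivatives: h_aa(-3)=84, h_aa(-2)=-72, h_aa(4)=504; h_bb(-3)=-72, h_bb(-1)=24, h_bb(0)=-36.
Local maxima occur where both diagonal entries negative: (-2, -3), (-2, 0). Count: 2.

2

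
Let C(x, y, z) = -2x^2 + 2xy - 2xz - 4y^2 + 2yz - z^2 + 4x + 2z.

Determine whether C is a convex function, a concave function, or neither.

C is quadratic, so its Hessian is the constant matrix H = [[-4, 2, -2], [2, -8, 2], [-2, 2, -2]].
Leading principal minors: -4, 28, -24.
Signs alternate −, +, − ⇒ H ≺ 0 ⇒ concave.

concave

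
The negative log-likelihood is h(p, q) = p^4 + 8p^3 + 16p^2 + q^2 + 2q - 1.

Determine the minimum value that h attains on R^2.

-2

h(p,q) separates as A(p) + B(q) − 1, so its minimum is min A + min B − 1.
A'(p) = 4p(p + 2)(p + 4) vanishes at p ∈ {-4, -2, 0}; B'(q) = 2q + 2 vanishes at q ∈ {-1}.
Local minima of A (where A''>0): A(-4)=0, A(0)=0. Local minima of B: B(-1)=-1.
So the global minimum of h is A(-4) + B(-1) − 1 = 0 − 1 − 1 = -2, attained at (-4, -1).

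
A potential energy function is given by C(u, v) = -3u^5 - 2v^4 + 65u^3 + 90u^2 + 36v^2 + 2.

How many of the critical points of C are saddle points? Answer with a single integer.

C separates as a function of u plus a function of v, so ∇C=0 decouples.
∂C/∂u = -15u(u - 4)(u + 1)(u + 3) = 0 at u ∈ {-3, -1, 0, 4}; ∂C/∂v = -8v(v - 3)(v + 3) = 0 at v ∈ {-3, 0, 3}.
The Hessian is diagonal: diag(C_uu, C_vv). Second derivatives: C_uu(-3)=630, C_uu(-1)=-150, C_uu(0)=180, C_uu(4)=-2100; C_vv(-3)=-144, C_vv(0)=72, C_vv(3)=-144.
Saddle points occur where the two diagonal entries have opposite signs: (-3, -3), (-3, 3), (-1, 0), (0, -3), (0, 3), (4, 0). Count: 6.

6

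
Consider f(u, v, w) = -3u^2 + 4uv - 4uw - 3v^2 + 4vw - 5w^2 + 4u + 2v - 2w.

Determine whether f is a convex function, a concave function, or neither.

f is quadratic, so its Hessian is the constant matrix H = [[-6, 4, -4], [4, -6, 4], [-4, 4, -10]].
Leading principal minors: -6, 20, -136.
Signs alternate −, +, − ⇒ H ≺ 0 ⇒ concave.

concave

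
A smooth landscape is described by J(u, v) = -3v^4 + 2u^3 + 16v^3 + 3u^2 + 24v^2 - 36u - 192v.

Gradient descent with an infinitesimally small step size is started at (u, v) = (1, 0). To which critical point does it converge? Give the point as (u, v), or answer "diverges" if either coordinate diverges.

(2, 2)

J is separable, so gradient descent decouples: u follows -∂J/∂u, v follows -∂J/∂v.
∂J/∂u = 6(u - 2)(u + 3); at u=1 this is -24, so u increases.
∂J/∂v = -12(v - 4)(v - 2)(v + 2); at v=0 this is -192, so v increases.
u converges to its nearest critical value 2 (a local min of the u-part); v converges to 2. The iterate converges to (2, 2).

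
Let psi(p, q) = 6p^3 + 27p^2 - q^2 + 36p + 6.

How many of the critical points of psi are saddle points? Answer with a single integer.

psi separates as a function of p plus a function of q, so ∇psi=0 decouples.
∂psi/∂p = 18(p + 1)(p + 2) = 0 at p ∈ {-2, -1}; ∂psi/∂q = -2q = 0 at q ∈ {0}.
The Hessian is diagonal: diag(psi_pp, psi_qq). Second derivatives: psi_pp(-2)=-18, psi_pp(-1)=18; psi_qq(0)=-2.
Saddle points occur where the two diagonal entries have opposite signs: (-1, 0). Count: 1.

1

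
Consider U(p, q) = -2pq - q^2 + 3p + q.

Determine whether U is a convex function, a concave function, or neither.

U is quadratic, so its Hessian is the constant matrix H = [[0, -2], [-2, -2]].
det(H) = -4, tr(H) = -2.
det(H) < 0, so H is indefinite: neither convex nor concave.

neither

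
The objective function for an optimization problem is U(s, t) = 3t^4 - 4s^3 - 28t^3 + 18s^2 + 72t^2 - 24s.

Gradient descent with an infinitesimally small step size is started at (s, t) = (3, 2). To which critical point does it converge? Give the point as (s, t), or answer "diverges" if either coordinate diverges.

diverges

U is separable, so gradient descent decouples: s follows -∂U/∂s, t follows -∂U/∂t.
∂U/∂s = -12(s - 2)(s - 1); at s=3 this is -24, so s increases.
∂U/∂t = 12t(t - 4)(t - 3); at t=2 this is 48, so t decreases.
The s-coordinate has no critical point in that direction and runs off to infinity.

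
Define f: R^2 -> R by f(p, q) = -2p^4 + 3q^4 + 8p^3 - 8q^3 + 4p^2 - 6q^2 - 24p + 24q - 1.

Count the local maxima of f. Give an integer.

f separates as a function of p plus a function of q, so ∇f=0 decouples.
∂f/∂p = -8(p - 3)(p - 1)(p + 1) = 0 at p ∈ {-1, 1, 3}; ∂f/∂q = 12(q - 2)(q - 1)(q + 1) = 0 at q ∈ {-1, 1, 2}.
The Hessian is diagonal: diag(f_pp, f_qq). Second derivatives: f_pp(-1)=-64, f_pp(1)=32, f_pp(3)=-64; f_qq(-1)=72, f_qq(1)=-24, f_qq(2)=36.
Local maxima occur where both diagonal entries negative: (-1, 1), (3, 1). Count: 2.

2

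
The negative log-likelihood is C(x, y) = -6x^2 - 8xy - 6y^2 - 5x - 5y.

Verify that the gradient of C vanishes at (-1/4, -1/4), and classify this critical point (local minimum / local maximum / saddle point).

local maximum

∇C = (-12x - 8y - 5, -8x - 12y - 5); substituting (-1/4, -1/4) gives ∇C = (0, 0), so (-1/4, -1/4) is indeed a critical point.
The Hessian of C is constant: H = [[-12, -8], [-8, -12]].
det(H) = (-12)·(-12) − (-8)² = 80.
det(H) > 0 and tr(H) = -24 < 0, so H is negative definite and the point is a local maximum.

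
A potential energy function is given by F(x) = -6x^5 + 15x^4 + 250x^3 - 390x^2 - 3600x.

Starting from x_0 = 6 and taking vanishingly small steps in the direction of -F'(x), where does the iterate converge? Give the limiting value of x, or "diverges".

F'(x) = -30(x - 5)(x - 3)(x + 2)(x + 4), so F'(6) = -7200.
Gradient descent moves in the -F' direction, i.e. x is increasing.
There is no critical point above x=6, and F' keeps the same sign, so the iterate runs off to +∞.

diverges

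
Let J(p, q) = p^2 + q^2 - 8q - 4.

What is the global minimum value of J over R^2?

J(p,q) separates as A(p) + B(q) − 4, so its minimum is min A + min B − 4.
A'(p) = 2p vanishes at p ∈ {0}; B'(q) = 2q - 8 vanishes at q ∈ {4}.
Local minima of A (where A''>0): A(0)=0. Local minima of B: B(4)=-16.
So the global minimum of J is A(0) + B(4) − 4 = 0 − 16 − 4 = -20, attained at (0, 4).

-20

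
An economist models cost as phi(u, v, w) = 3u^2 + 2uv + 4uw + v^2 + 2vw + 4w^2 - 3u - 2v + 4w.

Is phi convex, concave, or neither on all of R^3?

convex

phi is quadratic, so its Hessian is the constant matrix H = [[6, 2, 4], [2, 2, 2], [4, 2, 8]].
Leading principal minors: 6, 8, 40.
All positive ⇒ H ≻ 0 ⇒ convex.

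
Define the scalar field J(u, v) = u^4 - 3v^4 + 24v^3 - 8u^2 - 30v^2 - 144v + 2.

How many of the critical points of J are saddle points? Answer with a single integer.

5

J separates as a function of u plus a function of v, so ∇J=0 decouples.
∂J/∂u = 4u(u - 2)(u + 2) = 0 at u ∈ {-2, 0, 2}; ∂J/∂v = -12(v - 4)(v - 3)(v + 1) = 0 at v ∈ {-1, 3, 4}.
The Hessian is diagonal: diag(J_uu, J_vv). Second derivatives: J_uu(-2)=32, J_uu(0)=-16, J_uu(2)=32; J_vv(-1)=-240, J_vv(3)=48, J_vv(4)=-60.
Saddle points occur where the two diagonal entries have opposite signs: (-2, -1), (-2, 4), (0, 3), (2, -1), (2, 4). Count: 5.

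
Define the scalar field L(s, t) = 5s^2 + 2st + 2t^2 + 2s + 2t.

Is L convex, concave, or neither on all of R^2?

convex

L is quadratic, so its Hessian is the constant matrix H = [[10, 2], [2, 4]].
det(H) = 36, tr(H) = 14.
det(H) > 0 and tr(H) > 0, so H is positive definite everywhere: convex.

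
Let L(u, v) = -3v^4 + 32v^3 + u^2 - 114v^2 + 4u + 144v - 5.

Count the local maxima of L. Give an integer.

L separates as a function of u plus a function of v, so ∇L=0 decouples.
∂L/∂u = 2(u + 2) = 0 at u ∈ {-2}; ∂L/∂v = -12(v - 4)(v - 3)(v - 1) = 0 at v ∈ {1, 3, 4}.
The Hessian is diagonal: diag(L_uu, L_vv). Second derivatives: L_uu(-2)=2; L_vv(1)=-72, L_vv(3)=24, L_vv(4)=-36.
Local maxima occur where both diagonal entries negative: none. Count: 0.

0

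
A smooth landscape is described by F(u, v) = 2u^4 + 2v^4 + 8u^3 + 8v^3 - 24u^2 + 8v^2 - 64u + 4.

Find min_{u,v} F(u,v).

F(u,v) separates as P(u) + Q(v) + 4, so its minimum is min P + min Q + 4.
P'(u) = 8(u - 2)(u + 1)(u + 4) vanishes at u ∈ {-4, -1, 2}; Q'(v) = 8v(v + 1)(v + 2) vanishes at v ∈ {-2, -1, 0}.
Local minima of P (where P''>0): P(-4)=-128, P(2)=-128. Local minima of Q: Q(-2)=0, Q(0)=0.
So the global minimum of F is P(-4) + Q(-2) + 4 = -128 + 0 + 4 = -124, attained at (-4, -2).

-124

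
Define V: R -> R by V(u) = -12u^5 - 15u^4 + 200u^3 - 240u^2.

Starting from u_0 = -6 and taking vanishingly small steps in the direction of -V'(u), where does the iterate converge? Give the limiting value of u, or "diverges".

V'(u) = -60u(u - 2)(u - 1)(u + 4), so V'(-6) = -40320.
Gradient descent moves in the -V' direction, i.e. u is increasing.
The nearest critical point in that direction is u = -4, where V'' = 7200 > 0 (a local minimum). The iterate converges there.

-4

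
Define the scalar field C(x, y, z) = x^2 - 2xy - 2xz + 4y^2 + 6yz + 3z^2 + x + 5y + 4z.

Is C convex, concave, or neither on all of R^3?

convex

C is quadratic, so its Hessian is the constant matrix H = [[2, -2, -2], [-2, 8, 6], [-2, 6, 6]].
Leading principal minors: 2, 12, 16.
All positive ⇒ H ≻ 0 ⇒ convex.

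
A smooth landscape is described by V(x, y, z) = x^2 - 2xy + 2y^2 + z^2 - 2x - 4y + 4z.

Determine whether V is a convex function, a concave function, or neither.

convex

V is quadratic, so its Hessian is the constant matrix H = [[2, -2, 0], [-2, 4, 0], [0, 0, 2]].
Leading principal minors: 2, 4, 8.
All positive ⇒ H ≻ 0 ⇒ convex.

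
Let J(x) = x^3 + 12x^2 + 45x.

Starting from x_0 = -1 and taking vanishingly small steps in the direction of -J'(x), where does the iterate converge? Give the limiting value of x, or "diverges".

J'(x) = 3(x + 3)(x + 5), so J'(-1) = 24.
Gradient descent moves in the -J' direction, i.e. x is decreasing.
The nearest critical point in that direction is x = -3, where J'' = 6 > 0 (a local minimum). The iterate converges there.

-3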